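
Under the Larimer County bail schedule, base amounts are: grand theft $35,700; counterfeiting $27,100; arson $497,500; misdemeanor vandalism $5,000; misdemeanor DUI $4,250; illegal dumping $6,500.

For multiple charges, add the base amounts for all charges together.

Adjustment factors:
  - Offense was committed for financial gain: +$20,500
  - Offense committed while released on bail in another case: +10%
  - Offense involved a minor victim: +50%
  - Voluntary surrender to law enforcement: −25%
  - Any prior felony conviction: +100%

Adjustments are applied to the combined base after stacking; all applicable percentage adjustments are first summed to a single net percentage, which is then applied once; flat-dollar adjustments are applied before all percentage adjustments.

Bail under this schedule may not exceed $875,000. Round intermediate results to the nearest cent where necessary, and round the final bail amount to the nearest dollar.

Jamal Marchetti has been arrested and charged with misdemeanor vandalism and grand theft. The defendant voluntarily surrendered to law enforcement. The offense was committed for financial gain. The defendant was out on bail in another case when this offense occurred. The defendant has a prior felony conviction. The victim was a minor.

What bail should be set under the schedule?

Base amounts from the schedule: misdemeanor vandalism $5,000; grand theft $35,700.
Stacking rule: sum of all bases. $5,000 + $35,700 = $40,700.
Offense was committed for financial gain (+$20,500 flat): $40,700 + $20,500 = $61,200.
Net percentage adjustment: +10% +50% −25% +100% = +135%. $61,200 × 2.35 = $143,820.
$143,820 is within the $875,000 maximum.

$143,820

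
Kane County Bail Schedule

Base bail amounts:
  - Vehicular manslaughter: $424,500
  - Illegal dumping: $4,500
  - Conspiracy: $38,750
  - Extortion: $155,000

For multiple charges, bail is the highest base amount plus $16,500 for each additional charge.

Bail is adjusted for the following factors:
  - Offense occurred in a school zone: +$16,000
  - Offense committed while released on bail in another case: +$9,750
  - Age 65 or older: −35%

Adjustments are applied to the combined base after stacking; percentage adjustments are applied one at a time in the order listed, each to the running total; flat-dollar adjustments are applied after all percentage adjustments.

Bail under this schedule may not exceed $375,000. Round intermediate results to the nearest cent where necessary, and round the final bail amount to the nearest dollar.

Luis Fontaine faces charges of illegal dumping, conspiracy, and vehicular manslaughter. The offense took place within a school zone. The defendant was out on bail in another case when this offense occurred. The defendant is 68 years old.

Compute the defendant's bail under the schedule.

Base amounts from the schedule: illegal dumping $4,500; conspiracy $38,750; vehicular manslaughter $424,500.
Stacking rule: highest base plus $16,500 per additional charge. Highest is vehicular manslaughter at $424,500; 2 additional charges → +$33,000. Combined base = $457,500.
Age 65 or older (−35%): $457,500 × 0.65 = $297,375.
Offense occurred in a school zone (+$16,000 flat): $297,375 + $16,000 = $313,375.
Offense committed while released on bail in another case (+$9,750 flat): $313,375 + $9,750 = $323,125.
$323,125 is within the $375,000 maximum.

$323,125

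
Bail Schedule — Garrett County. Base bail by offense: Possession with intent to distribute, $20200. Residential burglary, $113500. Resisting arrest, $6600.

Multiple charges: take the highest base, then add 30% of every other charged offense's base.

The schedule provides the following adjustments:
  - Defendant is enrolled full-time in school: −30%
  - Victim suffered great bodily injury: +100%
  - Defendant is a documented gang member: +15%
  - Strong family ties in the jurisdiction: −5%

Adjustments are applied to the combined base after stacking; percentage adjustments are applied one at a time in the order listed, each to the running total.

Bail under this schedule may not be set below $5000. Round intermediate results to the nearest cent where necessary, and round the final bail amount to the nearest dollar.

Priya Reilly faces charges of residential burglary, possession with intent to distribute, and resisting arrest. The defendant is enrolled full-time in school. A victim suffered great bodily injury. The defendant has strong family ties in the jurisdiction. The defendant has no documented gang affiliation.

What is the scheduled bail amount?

Base amounts from the schedule: residential burglary $113500; possession with intent to distribute $20200; resisting arrest $6600.
Stacking rule: highest base plus 30% of each additional charge. Highest is residential burglary at $113500. Additional: $20200 × 30% = $6060; $6600 × 30% = $1980. Combined base = $113500 + $8040 = $121540.
Defendant is enrolled full-time in school (−30%): $121540 × 0.7 = $85078.
Victim suffered great bodily injury (+100%): $85078 × 2 = $170156.
Strong family ties in the jurisdiction (−5%): $170156 × 0.95 = $161648.20.
$161648.20 is at or above the $5000 minimum.
Rounded to the nearest dollar: $161648.

$161648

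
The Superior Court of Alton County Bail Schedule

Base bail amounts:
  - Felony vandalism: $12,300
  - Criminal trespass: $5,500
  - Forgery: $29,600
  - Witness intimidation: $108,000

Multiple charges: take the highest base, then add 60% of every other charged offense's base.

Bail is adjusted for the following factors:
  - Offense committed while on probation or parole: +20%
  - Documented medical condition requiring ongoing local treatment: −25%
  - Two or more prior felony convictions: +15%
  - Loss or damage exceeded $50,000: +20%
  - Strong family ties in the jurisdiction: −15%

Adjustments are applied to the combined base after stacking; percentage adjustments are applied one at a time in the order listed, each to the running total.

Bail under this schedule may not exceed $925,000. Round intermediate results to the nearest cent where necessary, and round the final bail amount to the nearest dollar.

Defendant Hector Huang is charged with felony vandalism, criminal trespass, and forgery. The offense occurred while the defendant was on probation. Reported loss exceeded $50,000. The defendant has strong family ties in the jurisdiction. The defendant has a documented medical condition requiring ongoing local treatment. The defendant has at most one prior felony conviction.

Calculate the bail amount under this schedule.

Base amounts from the schedule: felony vandalism $12,300; criminal trespass $5,500; forgery $29,600.
Stacking rule: highest base plus 60% of each additional charge. Highest is forgery at $29,600. Additional: $12,300 × 60% = $7,380; $5,500 × 60% = $3,300. Combined base = $29,600 + $10,680 = $40,280.
Offense committed while on probation or parole (+20%): $40,280 × 1.2 = $48,336.
Documented medical condition requiring ongoing local treatment (−25%): $48,336 × 0.75 = $36,252.
Loss or damage exceeded $50,000 (+20%): $36,252 × 1.2 = $43,502.40.
Strong family ties in the jurisdiction (−15%): $43,502.40 × 0.85 = $36,977.04.
$36,977.04 is within the $925,000 maximum.
Rounded to the nearest dollar: $36,977.

$36,977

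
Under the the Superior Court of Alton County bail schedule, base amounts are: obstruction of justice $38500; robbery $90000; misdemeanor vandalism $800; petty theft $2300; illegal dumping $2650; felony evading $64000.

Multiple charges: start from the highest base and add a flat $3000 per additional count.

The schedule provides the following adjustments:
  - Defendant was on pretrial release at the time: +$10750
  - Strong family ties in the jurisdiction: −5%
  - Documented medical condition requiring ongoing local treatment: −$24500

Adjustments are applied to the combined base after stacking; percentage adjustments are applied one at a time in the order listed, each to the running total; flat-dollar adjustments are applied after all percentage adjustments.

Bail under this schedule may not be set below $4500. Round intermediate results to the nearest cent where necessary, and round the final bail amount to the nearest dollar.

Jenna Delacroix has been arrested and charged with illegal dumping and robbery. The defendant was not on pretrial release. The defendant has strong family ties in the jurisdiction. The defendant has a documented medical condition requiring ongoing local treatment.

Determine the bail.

$63850

Base amounts from the schedule: illegal dumping $2650; robbery $90000.
Stacking rule: highest base plus $3000 per additional charge. Highest is robbery at $90000; 1 additional charge → +$3000. Combined base = $93000.
Strong family ties in the jurisdiction (−5%): $93000 × 0.95 = $88350.
Documented medical condition requiring ongoing local treatment (−$24500 flat): $88350 − $24500 = $63850.
$63850 is at or above the $4500 minimum.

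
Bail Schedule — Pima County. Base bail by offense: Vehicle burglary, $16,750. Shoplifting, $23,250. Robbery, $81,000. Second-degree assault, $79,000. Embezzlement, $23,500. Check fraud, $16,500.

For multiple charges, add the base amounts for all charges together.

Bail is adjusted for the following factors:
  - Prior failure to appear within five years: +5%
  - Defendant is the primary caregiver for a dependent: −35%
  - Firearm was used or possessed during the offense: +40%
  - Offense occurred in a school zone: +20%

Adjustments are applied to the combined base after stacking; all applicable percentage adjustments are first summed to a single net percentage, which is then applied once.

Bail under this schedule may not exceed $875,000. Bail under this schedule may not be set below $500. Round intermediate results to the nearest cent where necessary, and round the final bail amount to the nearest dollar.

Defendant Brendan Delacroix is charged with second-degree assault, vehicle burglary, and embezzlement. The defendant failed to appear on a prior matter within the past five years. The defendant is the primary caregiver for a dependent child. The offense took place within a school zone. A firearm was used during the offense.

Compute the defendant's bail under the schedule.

$155,025

Base amounts from the schedule: second-degree assault $79,000; vehicle burglary $16,750; embezzlement $23,500.
Stacking rule: sum of all bases. $79,000 + $16,750 + $23,500 = $119,250.
Net percentage adjustment: +5% −35% +40% +20% = +30%. $119,250 × 1.3 = $155,025.
$155,025 is within the $875,000 maximum.
$155,025 is at or above the $500 minimum.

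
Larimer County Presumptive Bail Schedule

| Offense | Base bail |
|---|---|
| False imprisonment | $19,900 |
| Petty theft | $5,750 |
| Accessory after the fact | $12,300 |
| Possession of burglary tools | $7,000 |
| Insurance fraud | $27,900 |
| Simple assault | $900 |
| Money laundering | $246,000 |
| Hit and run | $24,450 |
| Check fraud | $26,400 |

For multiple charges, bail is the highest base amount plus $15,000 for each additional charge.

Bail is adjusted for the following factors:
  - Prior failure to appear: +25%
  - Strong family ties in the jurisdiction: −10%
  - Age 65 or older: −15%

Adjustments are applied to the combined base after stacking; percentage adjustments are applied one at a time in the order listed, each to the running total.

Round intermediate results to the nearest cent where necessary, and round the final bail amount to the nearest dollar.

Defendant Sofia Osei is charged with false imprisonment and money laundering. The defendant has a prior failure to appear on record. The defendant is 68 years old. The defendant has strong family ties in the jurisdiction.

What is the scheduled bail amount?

Base amounts from the schedule: false imprisonment $19,900; money laundering $246,000.
Stacking rule: highest base plus $15,000 per additional charge. Highest is money laundering at $246,000; 1 additional charge → +$15,000. Combined base = $261,000.
Prior failure to appear (+25%): $261,000 × 1.25 = $326,250.
Strong family ties in the jurisdiction (−10%): $326,250 × 0.9 = $293,625.
Age 65 or older (−15%): $293,625 × 0.85 = $249,581.25.
Rounded to the nearest dollar: $249,581.

$249,581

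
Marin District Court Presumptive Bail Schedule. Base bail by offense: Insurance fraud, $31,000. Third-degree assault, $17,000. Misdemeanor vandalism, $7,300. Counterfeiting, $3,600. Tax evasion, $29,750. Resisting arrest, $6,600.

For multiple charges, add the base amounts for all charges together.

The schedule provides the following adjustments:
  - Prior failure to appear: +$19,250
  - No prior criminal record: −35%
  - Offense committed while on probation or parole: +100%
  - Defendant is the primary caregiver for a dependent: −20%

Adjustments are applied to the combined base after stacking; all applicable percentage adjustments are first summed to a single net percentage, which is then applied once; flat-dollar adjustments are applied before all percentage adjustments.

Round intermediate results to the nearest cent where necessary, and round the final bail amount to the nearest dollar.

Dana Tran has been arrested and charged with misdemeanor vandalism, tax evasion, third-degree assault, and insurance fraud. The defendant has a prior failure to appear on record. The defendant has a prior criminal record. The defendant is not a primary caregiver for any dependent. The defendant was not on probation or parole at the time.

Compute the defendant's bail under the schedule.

Base amounts from the schedule: misdemeanor vandalism $7,300; tax evasion $29,750; third-degree assault $17,000; insurance fraud $31,000.
Stacking rule: sum of all bases. $7,300 + $29,750 + $17,000 + $31,000 = $85,050.
Prior failure to appear (+$19,250 flat): $85,050 + $19,250 = $104,300.

$104,300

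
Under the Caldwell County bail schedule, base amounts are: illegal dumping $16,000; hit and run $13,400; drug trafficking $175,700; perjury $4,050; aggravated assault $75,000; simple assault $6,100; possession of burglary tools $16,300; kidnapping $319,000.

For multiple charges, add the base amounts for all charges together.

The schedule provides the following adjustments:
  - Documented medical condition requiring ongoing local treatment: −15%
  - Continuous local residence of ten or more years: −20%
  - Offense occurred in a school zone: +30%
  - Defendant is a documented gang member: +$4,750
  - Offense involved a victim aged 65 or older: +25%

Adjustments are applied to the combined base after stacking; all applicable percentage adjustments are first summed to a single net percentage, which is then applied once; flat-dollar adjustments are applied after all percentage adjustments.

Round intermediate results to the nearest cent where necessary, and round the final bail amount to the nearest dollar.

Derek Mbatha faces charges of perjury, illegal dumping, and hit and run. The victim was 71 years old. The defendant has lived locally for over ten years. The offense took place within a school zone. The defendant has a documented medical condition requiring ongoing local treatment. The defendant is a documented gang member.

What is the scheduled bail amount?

$44,890

Base amounts from the schedule: perjury $4,050; illegal dumping $16,000; hit and run $13,400.
Stacking rule: sum of all bases. $4,050 + $16,000 + $13,400 = $33,450.
Net percentage adjustment: −15% −20% +30% +25% = +20%. $33,450 × 1.2 = $40,140.
Defendant is a documented gang member (+$4,750 flat): $40,140 + $4,750 = $44,890.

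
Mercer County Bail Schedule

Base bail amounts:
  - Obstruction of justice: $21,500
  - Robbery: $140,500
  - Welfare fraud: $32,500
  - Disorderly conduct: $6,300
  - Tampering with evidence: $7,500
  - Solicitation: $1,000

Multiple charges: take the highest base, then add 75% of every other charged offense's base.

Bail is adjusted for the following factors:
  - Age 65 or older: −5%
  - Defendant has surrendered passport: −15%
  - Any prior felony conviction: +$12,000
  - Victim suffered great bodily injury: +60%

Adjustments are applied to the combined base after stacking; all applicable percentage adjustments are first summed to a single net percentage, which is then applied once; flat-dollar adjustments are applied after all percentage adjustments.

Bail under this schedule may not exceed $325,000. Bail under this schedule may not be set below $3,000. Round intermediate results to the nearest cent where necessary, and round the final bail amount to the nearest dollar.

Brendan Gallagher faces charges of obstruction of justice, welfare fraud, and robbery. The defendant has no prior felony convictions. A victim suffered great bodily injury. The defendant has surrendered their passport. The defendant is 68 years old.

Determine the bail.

Base amounts from the schedule: obstruction of justice $21,500; welfare fraud $32,500; robbery $140,500.
Stacking rule: highest base plus 75% of each additional charge. Highest is robbery at $140,500. Additional: $21,500 × 75% = $16,125; $32,500 × 75% = $24,375. Combined base = $140,500 + $40,500 = $181,000.
Net percentage adjustment: −5% −15% +60% = +40%. $181,000 × 1.4 = $253,400.
$253,400 is within the $325,000 maximum.
$253,400 is at or above the $3,000 minimum.

$253,400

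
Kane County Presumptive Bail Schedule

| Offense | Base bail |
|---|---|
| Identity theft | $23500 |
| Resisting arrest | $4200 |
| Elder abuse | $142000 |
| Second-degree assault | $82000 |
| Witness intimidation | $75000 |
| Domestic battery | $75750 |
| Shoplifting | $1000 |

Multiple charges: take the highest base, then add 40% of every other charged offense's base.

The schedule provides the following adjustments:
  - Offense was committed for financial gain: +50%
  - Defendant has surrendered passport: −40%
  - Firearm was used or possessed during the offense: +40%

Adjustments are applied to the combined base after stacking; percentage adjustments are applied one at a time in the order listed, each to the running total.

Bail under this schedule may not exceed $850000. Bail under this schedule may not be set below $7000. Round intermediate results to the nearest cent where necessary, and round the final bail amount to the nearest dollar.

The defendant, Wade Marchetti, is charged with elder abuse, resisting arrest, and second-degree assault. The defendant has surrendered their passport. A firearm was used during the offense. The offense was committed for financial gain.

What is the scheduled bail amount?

Base amounts from the schedule: elder abuse $142000; resisting arrest $4200; second-degree assault $82000.
Stacking rule: highest base plus 40% of each additional charge. Highest is elder abuse at $142000. Additional: $4200 × 40% = $1680; $82000 × 40% = $32800. Combined base = $142000 + $34480 = $176480.
Offense was committed for financial gain (+50%): $176480 × 1.5 = $264720.
Defendant has surrendered passport (−40%): $264720 × 0.6 = $158832.
Firearm was used or possessed during the offense (+40%): $158832 × 1.4 = $222364.80.
$222364.80 is within the $850000 maximum.
$222364.80 is at or above the $7000 minimum.
Rounded to the nearest dollar: $222365.

$222365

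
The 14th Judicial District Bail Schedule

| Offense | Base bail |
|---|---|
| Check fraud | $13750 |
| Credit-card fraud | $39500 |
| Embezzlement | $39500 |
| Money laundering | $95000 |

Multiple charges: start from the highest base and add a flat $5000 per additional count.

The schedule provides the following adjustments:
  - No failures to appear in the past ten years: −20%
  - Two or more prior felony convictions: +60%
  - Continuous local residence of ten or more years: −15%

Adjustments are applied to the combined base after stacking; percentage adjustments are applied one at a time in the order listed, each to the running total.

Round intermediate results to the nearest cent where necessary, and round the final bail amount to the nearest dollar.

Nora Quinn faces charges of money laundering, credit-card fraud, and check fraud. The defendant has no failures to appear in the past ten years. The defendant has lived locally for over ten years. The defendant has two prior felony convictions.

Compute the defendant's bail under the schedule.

$114240

Base amounts from the schedule: money laundering $95000; credit-card fraud $39500; check fraud $13750.
Stacking rule: highest base plus $5000 per additional charge. Highest is money laundering at $95000; 2 additional charges → +$10000. Combined base = $105000.
No failures to appear in the past ten years (−20%): $105000 × 0.8 = $84000.
Two or more prior felony convictions (+60%): $84000 × 1.6 = $134400.
Continuous local residence of ten or more years (−15%): $134400 × 0.85 = $114240.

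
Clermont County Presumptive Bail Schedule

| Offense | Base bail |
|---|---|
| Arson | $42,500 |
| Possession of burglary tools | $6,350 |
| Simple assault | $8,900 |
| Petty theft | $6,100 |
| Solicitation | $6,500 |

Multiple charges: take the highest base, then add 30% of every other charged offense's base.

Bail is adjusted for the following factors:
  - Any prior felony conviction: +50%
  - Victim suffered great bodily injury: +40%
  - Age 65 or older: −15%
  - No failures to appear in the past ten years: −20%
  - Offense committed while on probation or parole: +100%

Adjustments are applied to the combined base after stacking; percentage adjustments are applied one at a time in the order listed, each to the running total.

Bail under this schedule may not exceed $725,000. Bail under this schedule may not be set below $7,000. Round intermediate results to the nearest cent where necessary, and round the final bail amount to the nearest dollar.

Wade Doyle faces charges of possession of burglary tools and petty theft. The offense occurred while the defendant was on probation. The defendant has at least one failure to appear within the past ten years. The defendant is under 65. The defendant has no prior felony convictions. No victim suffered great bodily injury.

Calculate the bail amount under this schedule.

$16,360

Base amounts from the schedule: possession of burglary tools $6,350; petty theft $6,100.
Stacking rule: highest base plus 30% of each additional charge. Highest is possession of burglary tools at $6,350. Additional: $6,100 × 30% = $1,830. Combined base = $6,350 + $1,830 = $8,180.
Offense committed while on probation or parole (+100%): $8,180 × 2 = $16,360.
$16,360 is within the $725,000 maximum.
$16,360 is at or above the $7,000 minimum.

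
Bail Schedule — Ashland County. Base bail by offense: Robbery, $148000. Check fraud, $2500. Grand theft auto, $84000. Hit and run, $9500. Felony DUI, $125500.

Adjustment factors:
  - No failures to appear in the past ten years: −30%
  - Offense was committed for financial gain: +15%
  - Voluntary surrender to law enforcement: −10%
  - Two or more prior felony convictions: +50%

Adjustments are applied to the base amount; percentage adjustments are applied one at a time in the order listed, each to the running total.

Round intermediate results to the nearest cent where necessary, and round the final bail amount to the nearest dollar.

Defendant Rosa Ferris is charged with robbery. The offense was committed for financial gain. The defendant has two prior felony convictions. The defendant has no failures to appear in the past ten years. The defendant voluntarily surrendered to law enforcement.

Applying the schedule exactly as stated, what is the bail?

$160839

Base amounts from the schedule: robbery $148000.
Single charge. Combined base = $148000.
No failures to appear in the past ten years (−30%): $148000 × 0.7 = $103600.
Offense was committed for financial gain (+15%): $103600 × 1.15 = $119140.
Voluntary surrender to law enforcement (−10%): $119140 × 0.9 = $107226.
Two or more prior felony convictions (+50%): $107226 × 1.5 = $160839.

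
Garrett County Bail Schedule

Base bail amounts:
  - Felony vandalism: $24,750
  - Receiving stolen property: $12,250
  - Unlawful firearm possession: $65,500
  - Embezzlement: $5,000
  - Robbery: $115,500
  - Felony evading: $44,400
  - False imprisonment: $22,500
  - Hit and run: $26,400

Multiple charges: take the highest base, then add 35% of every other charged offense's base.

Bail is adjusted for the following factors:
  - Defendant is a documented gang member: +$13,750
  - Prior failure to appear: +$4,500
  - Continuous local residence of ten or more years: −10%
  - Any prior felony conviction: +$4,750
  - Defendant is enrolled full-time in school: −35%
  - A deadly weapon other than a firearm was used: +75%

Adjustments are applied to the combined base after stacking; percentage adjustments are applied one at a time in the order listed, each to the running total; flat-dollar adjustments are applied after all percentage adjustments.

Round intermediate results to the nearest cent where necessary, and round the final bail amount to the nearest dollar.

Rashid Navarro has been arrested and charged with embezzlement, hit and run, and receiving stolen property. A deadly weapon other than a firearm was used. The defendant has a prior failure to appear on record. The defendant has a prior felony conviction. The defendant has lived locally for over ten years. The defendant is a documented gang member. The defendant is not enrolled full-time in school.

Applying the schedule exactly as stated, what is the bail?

$74,089

Base amounts from the schedule: embezzlement $5,000; hit and run $26,400; receiving stolen property $12,250.
Stacking rule: highest base plus 35% of each additional charge. Highest is hit and run at $26,400. Additional: $5,000 × 35% = $1,750; $12,250 × 35% = $4,287.50. Combined base = $26,400 + $6,037.50 = $32,437.50.
Continuous local residence of ten or more years (−10%): $32,437.50 × 0.9 = $29,193.75.
A deadly weapon other than a firearm was used (+75%): $29,193.75 × 1.75 = $51,089.06.
Defendant is a documented gang member (+$13,750 flat): $51,089.06 + $13,750 = $64,839.06.
Prior failure to appear (+$4,500 flat): $64,839.06 + $4,500 = $69,339.06.
Any prior felony conviction (+$4,750 flat): $69,339.06 + $4,750 = $74,089.06.
Rounded to the nearest dollar: $74,089.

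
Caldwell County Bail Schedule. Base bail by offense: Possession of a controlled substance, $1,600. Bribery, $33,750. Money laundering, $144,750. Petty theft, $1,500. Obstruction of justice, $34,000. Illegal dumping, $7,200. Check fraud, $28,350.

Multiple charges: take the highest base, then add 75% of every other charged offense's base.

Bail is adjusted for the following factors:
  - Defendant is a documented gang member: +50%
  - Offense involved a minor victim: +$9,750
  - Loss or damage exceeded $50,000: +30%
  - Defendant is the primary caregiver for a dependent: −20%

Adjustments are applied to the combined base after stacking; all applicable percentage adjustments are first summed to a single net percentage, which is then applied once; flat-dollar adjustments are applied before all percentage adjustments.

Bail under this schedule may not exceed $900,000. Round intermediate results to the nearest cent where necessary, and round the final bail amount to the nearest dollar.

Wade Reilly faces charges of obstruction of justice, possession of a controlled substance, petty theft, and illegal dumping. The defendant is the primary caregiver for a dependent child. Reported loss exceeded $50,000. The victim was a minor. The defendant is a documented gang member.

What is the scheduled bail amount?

Base amounts from the schedule: obstruction of justice $34,000; possession of a controlled substance $1,600; petty theft $1,500; illegal dumping $7,200.
Stacking rule: highest base plus 75% of each additional charge. Highest is obstruction of justice at $34,000. Additional: $1,600 × 75% = $1,200; $1,500 × 75% = $1,125; $7,200 × 75% = $5,400. Combined base = $34,000 + $7,725 = $41,725.
Offense involved a minor victim (+$9,750 flat): $41,725 + $9,750 = $51,475.
Net percentage adjustment: +50% +30% −20% = +60%. $51,475 × 1.6 = $82,360.
$82,360 is within the $900,000 maximum.

$82,360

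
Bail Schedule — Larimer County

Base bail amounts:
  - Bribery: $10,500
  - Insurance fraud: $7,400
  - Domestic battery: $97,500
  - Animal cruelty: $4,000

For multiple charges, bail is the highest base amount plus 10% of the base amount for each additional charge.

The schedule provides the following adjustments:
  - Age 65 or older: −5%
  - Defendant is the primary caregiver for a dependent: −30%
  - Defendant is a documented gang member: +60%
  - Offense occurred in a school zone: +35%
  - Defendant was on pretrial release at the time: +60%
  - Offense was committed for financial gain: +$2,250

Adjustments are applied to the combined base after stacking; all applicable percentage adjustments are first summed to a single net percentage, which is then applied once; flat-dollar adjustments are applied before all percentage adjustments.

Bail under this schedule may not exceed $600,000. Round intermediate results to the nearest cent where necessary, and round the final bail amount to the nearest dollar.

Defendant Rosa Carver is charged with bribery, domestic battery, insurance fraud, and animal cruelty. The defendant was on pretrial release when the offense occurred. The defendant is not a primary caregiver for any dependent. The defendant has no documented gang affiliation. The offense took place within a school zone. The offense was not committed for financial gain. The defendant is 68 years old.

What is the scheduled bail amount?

$189,411

Base amounts from the schedule: bribery $10,500; domestic battery $97,500; insurance fraud $7,400; animal cruelty $4,000.
Stacking rule: highest base plus 10% of each additional charge. Highest is domestic battery at $97,500. Additional: $10,500 × 10% = $1,050; $7,400 × 10% = $740; $4,000 × 10% = $400. Combined base = $97,500 + $2,190 = $99,690.
Net percentage adjustment: −5% +35% +60% = +90%. $99,690 × 1.9 = $189,411.
$189,411 is within the $600,000 maximum.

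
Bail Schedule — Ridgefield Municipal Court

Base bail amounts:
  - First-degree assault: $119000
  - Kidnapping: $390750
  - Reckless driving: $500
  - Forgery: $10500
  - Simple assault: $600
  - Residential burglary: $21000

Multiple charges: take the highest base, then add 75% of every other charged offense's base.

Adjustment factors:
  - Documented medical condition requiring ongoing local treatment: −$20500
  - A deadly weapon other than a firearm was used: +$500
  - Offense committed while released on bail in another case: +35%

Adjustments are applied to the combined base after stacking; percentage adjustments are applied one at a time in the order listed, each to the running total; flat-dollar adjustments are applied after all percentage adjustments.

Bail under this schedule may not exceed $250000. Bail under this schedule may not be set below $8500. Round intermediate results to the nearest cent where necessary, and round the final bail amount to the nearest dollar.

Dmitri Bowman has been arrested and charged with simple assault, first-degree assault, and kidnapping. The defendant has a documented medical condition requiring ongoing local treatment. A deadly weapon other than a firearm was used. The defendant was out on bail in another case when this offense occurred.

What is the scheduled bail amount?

Base amounts from the schedule: simple assault $600; first-degree assault $119000; kidnapping $390750.
Stacking rule: highest base plus 75% of each additional charge. Highest is kidnapping at $390750. Additional: $600 × 75% = $450; $119000 × 75% = $89250. Combined base = $390750 + $89700 = $480450.
Offense committed while released on bail in another case (+35%): $480450 × 1.35 = $648607.50.
Documented medical condition requiring ongoing local treatment (−$20500 flat): $648607.50 − $20500 = $628107.50.
A deadly weapon other than a firearm was used (+$500 flat): $628107.50 + $500 = $628607.50.
Result $628607.50 exceeds the maximum of $250000; bail is capped at $250000.
$250000 is at or above the $8500 minimum.

$250000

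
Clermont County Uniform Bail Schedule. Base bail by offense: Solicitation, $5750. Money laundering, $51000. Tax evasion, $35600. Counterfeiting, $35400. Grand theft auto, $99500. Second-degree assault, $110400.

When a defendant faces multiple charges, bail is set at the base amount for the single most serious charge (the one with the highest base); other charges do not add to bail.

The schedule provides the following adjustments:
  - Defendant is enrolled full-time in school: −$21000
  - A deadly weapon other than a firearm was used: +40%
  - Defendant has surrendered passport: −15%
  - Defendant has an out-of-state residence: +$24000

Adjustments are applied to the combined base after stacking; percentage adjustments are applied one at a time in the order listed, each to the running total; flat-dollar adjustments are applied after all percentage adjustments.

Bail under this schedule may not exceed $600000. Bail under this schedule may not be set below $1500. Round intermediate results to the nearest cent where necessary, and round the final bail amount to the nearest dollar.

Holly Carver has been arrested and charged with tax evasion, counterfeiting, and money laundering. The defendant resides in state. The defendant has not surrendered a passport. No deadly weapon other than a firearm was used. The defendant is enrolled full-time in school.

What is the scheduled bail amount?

$30000

Base amounts from the schedule: tax evasion $35600; counterfeiting $35400; money laundering $51000.
Stacking rule: use the highest base only. Highest is money laundering at $51000. Combined base = $51000.
Defendant is enrolled full-time in school (−$21000 flat): $51000 − $21000 = $30000.
$30000 is within the $600000 maximum.
$30000 is at or above the $1500 minimum.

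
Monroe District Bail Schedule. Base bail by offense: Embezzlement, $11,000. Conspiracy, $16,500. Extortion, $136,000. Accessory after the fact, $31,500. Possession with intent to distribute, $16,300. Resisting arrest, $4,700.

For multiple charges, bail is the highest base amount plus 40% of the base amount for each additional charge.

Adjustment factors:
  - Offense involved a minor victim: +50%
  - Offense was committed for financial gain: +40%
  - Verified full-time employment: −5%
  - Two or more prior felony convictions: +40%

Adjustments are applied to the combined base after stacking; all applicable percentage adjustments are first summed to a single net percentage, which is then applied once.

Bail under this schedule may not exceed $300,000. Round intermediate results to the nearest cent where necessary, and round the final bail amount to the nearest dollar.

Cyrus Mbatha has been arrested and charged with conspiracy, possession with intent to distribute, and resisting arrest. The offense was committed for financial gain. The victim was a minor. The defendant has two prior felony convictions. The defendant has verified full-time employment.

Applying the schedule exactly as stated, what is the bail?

Base amounts from the schedule: conspiracy $16,500; possession with intent to distribute $16,300; resisting arrest $4,700.
Stacking rule: highest base plus 40% of each additional charge. Highest is conspiracy at $16,500. Additional: $16,300 × 40% = $6,520; $4,700 × 40% = $1,880. Combined base = $16,500 + $8,400 = $24,900.
Net percentage adjustment: +50% +40% −5% +40% = +125%. $24,900 × 2.25 = $56,025.
$56,025 is within the $300,000 maximum.

$56,025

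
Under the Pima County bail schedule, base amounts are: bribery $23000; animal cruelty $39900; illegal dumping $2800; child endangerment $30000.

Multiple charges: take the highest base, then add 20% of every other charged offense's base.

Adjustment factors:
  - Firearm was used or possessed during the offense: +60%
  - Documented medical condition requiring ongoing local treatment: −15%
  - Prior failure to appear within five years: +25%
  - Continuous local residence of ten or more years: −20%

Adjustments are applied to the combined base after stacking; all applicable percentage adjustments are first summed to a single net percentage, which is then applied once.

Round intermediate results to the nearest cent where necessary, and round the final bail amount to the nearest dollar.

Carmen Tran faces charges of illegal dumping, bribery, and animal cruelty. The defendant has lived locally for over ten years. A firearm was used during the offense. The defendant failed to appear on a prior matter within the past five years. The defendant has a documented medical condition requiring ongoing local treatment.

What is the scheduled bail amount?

Base amounts from the schedule: illegal dumping $2800; bribery $23000; animal cruelty $39900.
Stacking rule: highest base plus 20% of each additional charge. Highest is animal cruelty at $39900. Additional: $2800 × 20% = $560; $23000 × 20% = $4600. Combined base = $39900 + $5160 = $45060.
Net percentage adjustment: +60% −15% +25% −20% = +50%. $45060 × 1.5 = $67590.

$67590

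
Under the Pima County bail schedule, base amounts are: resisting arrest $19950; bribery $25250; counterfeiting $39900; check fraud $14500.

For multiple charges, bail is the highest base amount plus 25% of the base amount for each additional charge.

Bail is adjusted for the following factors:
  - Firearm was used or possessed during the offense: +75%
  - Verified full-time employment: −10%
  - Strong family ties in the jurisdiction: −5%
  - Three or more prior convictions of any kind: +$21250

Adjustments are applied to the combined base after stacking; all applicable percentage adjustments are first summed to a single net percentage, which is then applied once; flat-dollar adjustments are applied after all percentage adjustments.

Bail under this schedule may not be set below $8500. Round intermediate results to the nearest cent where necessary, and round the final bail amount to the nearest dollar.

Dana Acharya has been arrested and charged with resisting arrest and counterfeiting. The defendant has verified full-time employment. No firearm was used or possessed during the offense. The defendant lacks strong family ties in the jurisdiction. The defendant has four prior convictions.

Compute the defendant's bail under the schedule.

Base amounts from the schedule: resisting arrest $19950; counterfeiting $39900.
Stacking rule: highest base plus 25% of each additional charge. Highest is counterfeiting at $39900. Additional: $19950 × 25% = $4987.50. Combined base = $39900 + $4987.50 = $44887.50.
Verified full-time employment (−10%): $44887.50 × 0.9 = $40398.75.
Three or more prior convictions of any kind (+$21250 flat): $40398.75 + $21250 = $61648.75.
$61648.75 is at or above the $8500 minimum.
Rounded to the nearest dollar: $61649.

$61649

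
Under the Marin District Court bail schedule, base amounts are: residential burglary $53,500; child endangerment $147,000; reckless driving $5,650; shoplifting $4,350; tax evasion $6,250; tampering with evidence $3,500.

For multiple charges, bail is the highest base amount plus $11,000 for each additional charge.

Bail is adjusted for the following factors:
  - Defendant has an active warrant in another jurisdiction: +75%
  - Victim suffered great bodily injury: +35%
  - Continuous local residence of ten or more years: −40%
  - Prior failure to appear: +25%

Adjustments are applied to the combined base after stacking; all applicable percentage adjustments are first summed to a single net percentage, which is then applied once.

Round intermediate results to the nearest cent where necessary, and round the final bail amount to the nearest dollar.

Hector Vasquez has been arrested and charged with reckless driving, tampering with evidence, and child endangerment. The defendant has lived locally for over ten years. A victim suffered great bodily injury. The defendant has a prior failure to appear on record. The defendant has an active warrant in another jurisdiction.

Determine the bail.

Base amounts from the schedule: reckless driving $5,650; tampering with evidence $3,500; child endangerment $147,000.
Stacking rule: highest base plus $11,000 per additional charge. Highest is child endangerment at $147,000; 2 additional charges → +$22,000. Combined base = $169,000.
Net percentage adjustment: +75% +35% −40% +25% = +95%. $169,000 × 1.95 = $329,550.

$329,550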